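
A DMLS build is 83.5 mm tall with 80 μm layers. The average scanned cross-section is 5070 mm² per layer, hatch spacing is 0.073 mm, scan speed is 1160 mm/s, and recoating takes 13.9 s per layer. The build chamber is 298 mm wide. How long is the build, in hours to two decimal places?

Layer count = ceil(83.5 / 0.08) = 1044.
Scan path per layer = 5070 / 0.073, so 69452.1 mm.
Scan time per layer: 69452.1 / 1160 → 59.8725 s.
Layer cycle: 59.8725 + 13.9 → 73.7725 s.
Total: 1044 × 73.7725 s = 77018.49 s → 21.39 hours.

21.39 hours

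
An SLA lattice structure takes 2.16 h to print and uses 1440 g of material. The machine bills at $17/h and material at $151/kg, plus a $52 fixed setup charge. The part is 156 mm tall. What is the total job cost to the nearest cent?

$306.16

Machine-time cost = 17 × 2.16, so $36.72.
Material cost = 151 × 1440/1000, so $217.44.
Total = 36.72 + 217.44 + 52 = $306.16.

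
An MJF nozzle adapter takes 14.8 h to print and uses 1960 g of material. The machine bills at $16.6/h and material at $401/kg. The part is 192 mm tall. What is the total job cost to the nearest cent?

$1031.64

Machine-time cost = 16.6 × 14.8, so $245.68.
Material charge = 401 × 1960/1000, so $785.96.
Total = 245.68 + 785.96 = $1031.64.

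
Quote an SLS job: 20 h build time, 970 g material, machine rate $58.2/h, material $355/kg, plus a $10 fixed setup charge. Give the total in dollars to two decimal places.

Time charge: 58.2 × 20 → $1164.00.
Feedstock cost = 355 × 970/1000 = $344.35.
Adding setup: 1164.00 + 344.35 + 10 → $1518.35.

$1518.35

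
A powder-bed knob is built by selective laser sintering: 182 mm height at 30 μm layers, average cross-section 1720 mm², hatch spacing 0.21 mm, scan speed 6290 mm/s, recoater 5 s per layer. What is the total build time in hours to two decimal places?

10.62 hours

Layers = ⌈182/0.03⌉ = 6067.
Scan path per layer = 1720 / 0.21 = 8190.5 mm.
Laser time per layer: 8190.5 / 6290 → 1.3021 s.
Time per layer: 1.3021 + 5 → 6.3021 s.
Total: 6067 × 6.3021 s = 38234.8407 s → 10.62 hours.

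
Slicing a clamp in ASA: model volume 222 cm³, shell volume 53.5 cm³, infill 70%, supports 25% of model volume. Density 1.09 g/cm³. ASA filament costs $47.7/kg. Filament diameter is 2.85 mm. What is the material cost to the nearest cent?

$11.80

Volume inside the shell = 222 − 53.5, so 168.5 cm³.
Infill deposited = 0.70 × 168.5 = 117.95 cm³.
Support: 0.25 × 222 → 55.5 cm³.
Total printed volume = 53.5 + 117.95 + 55.5, so 226.95 cm³.
Mass: 226.95 × 1.09 → 247.3755 g.
Cost = 247.3755 g / 1000 × $47.7/kg = $11.80.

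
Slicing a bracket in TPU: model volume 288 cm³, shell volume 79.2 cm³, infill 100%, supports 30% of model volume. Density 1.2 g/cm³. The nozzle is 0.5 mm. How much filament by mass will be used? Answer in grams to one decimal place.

Interior volume: 288 − 79.2 → 208.8 cm³.
Deposited infill: 1.00 × 208.8 → 208.8 cm³.
Support = 0.30 × 288, so 86.4 cm³.
Total extruded = 79.2 + 208.8 + 86.4 = 374.4 cm³.
Mass = 374.4 × 1.2 = 449.28 g.

449.3 g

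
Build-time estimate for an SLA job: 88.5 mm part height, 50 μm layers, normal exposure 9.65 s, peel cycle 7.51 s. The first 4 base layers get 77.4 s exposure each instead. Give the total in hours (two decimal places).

8.51 hours

Number of layers: 88.5 / 0.05 → 1770 (rounded up).
Burn-in layers = 4 × (77.4 + 7.51), so 339.64 s.
Regular layers: 1766 × (9.65 + 7.51) → 30304.56 s.
Sum: 339.64 + 30304.56 = 30644.2 s → 8.51 hours.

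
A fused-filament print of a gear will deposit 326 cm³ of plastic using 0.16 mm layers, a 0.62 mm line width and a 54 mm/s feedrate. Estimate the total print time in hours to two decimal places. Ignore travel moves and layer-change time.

Bead cross-section = 0.16 × 0.62 = 0.0992 mm².
Total extruded path = 326000/0.0992 = 3286290.3 mm.
Extrusion time: 3286290.3 / 54 → 60857.2 s.
60857.2 s = 16.90 hours.

16.90 hours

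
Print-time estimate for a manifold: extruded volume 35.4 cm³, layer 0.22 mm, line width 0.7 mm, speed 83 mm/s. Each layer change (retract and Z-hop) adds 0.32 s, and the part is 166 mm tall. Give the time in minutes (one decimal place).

50.2 minutes

Bead cross-section = 0.22 × 0.7, so 0.154 mm².
Path length: 35400 mm³ / 0.154 mm² → 229870.1 mm.
Extrusion time = 229870.1 / 83, so 2769.5 s.
Number of layers: 166 / 0.22 → 755 (rounded up).
Layer-change overhead = 755 × 0.32, so 241.6 s.
Altogether 2769.5 + 241.6 = 3011.1 s, i.e. 50.2 minutes.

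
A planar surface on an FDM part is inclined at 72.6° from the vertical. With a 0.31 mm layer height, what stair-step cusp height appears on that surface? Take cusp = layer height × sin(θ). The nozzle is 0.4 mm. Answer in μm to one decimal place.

295.8 μm

sin(72.6°) = 0.9542, so cusp = 0.31 × 0.9542 = 0.295802 mm → 295.8 μm.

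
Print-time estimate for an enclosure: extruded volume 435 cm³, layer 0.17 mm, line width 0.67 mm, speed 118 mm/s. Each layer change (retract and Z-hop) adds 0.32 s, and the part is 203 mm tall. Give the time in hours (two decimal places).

9.10 hours

Bead cross-section: 0.17 × 0.67 → 0.1139 mm².
Path length: 435000 mm³ / 0.1139 mm² → 3819139.6 mm.
Extrusion time = 3819139.6 / 118 = 32365.6 s.
Layers = ⌈203/0.17⌉ = 1195.
Layer-change overhead = 1195 × 0.32, so 382.4 s.
Altogether 32365.6 + 382.4 = 32748 s, i.e. 9.10 hours.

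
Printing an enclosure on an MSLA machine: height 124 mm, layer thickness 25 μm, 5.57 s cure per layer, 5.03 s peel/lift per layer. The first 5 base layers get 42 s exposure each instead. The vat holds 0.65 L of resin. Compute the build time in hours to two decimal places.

14.66 hours

Layers = ⌈124/0.025⌉ = 4960.
Base layers = 5 × (42 + 5.03) = 235.15 s.
Normal layers: 4955 × (5.57 + 5.03) → 52523 s.
Sum: 235.15 + 52523 = 52758.15 s → 14.66 hours.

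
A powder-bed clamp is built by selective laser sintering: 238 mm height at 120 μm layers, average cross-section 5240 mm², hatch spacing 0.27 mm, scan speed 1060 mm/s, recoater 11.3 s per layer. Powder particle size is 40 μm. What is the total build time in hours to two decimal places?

Layer count = ceil(238 / 0.12) = 1984.
Hatch length per layer: 5240 / 0.27 → 19407.4 mm.
Laser time per layer = 19407.4 / 1060, so 18.3089 s.
Time per layer: 18.3089 + 11.3 → 29.6089 s.
Build time = 1984 × 29.6089 = 58744.0576 s = 16.32 hours.

16.32 hours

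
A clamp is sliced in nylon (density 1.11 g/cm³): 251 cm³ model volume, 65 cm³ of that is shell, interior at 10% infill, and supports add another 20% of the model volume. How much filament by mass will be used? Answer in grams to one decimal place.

148.5 g

Interior volume: 251 − 65 → 186 cm³.
Infill volume: 0.10 × 186 → 18.6 cm³.
Support: 0.20 × 251 → 50.2 cm³.
Total printed volume = 65 + 18.6 + 50.2 = 133.8 cm³.
Mass: 133.8 × 1.11 → 148.518 g.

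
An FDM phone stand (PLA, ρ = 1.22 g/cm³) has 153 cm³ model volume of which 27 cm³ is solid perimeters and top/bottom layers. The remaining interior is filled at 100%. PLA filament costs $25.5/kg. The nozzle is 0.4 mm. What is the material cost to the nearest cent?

Infill region = 153 − 27, so 126 cm³.
Deposited infill = 1.00 × 126, so 126 cm³.
Total printed volume = 27 + 126 = 153 cm³.
Mass = 153 × 1.22, so 186.66 g.
Cost = 186.66 g / 1000 × $25.5/kg = $4.76.

$4.76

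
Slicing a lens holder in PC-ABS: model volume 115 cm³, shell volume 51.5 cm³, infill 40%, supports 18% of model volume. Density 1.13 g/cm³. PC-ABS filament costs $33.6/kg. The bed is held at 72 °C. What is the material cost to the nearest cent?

Infill region: 115 − 51.5 → 63.5 cm³.
Infill volume: 0.40 × 63.5 → 25.4 cm³.
Support = 0.18 × 115, so 20.7 cm³.
Deposited volume = 51.5 + 25.4 + 20.7 = 97.6 cm³.
Mass: 97.6 × 1.13 → 110.288 g.
Cost = 110.288 g / 1000 × $33.6/kg = $3.71.

$3.71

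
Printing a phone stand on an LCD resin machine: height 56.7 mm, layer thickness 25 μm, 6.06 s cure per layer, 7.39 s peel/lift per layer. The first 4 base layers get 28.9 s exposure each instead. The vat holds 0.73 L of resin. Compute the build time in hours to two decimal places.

8.50 hours

Layers = ⌈56.7/0.025⌉ = 2268.
Base layers = 4 × (28.9 + 7.39) = 145.16 s.
Remaining layers = 2264 × (6.06 + 7.39) = 30450.8 s.
Total = 145.16 + 30450.8 = 30595.96 s = 8.50 hours.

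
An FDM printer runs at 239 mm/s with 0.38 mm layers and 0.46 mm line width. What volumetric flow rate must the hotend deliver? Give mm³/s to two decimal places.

Bead cross-section = 0.38 × 0.46 = 0.1748 mm².
Q = v·A = 239 × 0.1748 = 41.78 mm³/s.

41.78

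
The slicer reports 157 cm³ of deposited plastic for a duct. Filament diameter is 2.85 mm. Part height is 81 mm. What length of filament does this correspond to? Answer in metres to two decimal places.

24.61 m

A = π r² = π × 1.425² = 6.3794 mm².
L = 157000 mm³ / 6.3794 mm² = 24610.46 mm, i.e. 24.61 m.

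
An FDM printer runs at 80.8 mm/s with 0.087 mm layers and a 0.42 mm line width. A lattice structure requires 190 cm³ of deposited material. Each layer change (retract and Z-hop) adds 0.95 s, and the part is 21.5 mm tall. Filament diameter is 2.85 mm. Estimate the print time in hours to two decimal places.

17.94 hours

Extrusion cross-section = 0.087 × 0.42 = 0.03654 mm².
Toolpath length = 190 cm³ / 0.03654 mm² = 190000 / 0.03654 = 5199781.1 mm.
Extrusion time = 5199781.1 / 80.8 = 64353.7 s.
Layer count = ceil(21.5 / 0.087) = 248.
Non-print overhead = 248 × 0.95 = 235.6 s.
Altogether 64353.7 + 235.6 = 64589.3 s, i.e. 17.94 hours.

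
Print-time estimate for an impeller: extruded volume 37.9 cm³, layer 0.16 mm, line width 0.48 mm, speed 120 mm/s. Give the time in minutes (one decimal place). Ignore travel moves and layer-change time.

68.5 minutes

Line area = 0.16 × 0.48 = 0.0768 mm².
Toolpath length = 37.9 cm³ / 0.0768 mm² = 37900 / 0.0768 = 493489.6 mm.
Extrusion time = 493489.6 / 120 = 4112.4 s.
4112.4 s = 68.5 minutes.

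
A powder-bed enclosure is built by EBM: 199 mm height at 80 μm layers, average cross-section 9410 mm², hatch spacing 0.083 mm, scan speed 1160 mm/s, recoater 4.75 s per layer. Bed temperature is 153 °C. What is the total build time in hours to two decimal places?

Layer count = ceil(199 / 0.08) = 2488.
Scan path per layer: 9410 / 0.083 → 113373.5 mm.
Per-layer scan time = 113373.5 / 1160 = 97.7358 s.
Time per layer = 97.7358 + 4.75 = 102.4858 s.
Build time = 2488 × 102.4858 = 254984.6704 s = 70.83 hours.

70.83 hours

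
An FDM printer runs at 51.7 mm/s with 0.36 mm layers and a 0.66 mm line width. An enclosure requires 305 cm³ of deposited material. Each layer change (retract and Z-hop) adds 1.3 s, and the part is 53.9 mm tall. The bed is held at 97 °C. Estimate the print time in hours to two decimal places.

Extrusion cross-section: 0.36 × 0.66 → 0.2376 mm².
Toolpath length = 305 cm³ / 0.2376 mm² = 305000 / 0.2376 = 1283670 mm.
Extrusion time = 1283670 / 51.7 = 24829.2 s.
Layers = ⌈53.9/0.36⌉ = 150.
Z-hop total: 150 × 1.3 → 195 s.
Total = 24829.2 + 195 = 25024.2 s = 6.95 hours.

6.95 hours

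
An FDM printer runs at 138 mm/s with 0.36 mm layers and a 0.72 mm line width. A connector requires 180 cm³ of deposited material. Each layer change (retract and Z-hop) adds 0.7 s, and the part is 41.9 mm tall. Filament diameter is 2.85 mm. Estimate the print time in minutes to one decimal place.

85.2 minutes

Extrusion cross-section = 0.36 × 0.72, so 0.2592 mm².
Path length: 180000 mm³ / 0.2592 mm² → 694444.4 mm.
Extrusion time = 694444.4 / 138, so 5032.2 s.
Number of layers: 41.9 / 0.36 → 117 (rounded up).
Layer-change overhead: 117 × 0.7 → 81.9 s.
Total = 5032.2 + 81.9 = 5114.1 s = 85.2 minutes.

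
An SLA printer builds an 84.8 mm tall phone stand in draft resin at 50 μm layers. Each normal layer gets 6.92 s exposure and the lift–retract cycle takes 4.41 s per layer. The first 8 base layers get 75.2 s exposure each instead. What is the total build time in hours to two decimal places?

5.49 hours

Layers = ⌈84.8/0.05⌉ = 1696.
Burn-in layers = 8 × (75.2 + 4.41) = 636.88 s.
Normal layers = 1688 × (6.92 + 4.41), so 19125.04 s.
Sum: 636.88 + 19125.04 = 19761.92 s → 5.49 hours.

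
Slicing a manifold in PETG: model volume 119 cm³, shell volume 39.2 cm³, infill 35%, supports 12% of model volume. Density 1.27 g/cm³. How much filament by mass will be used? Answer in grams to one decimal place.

Volume inside the shell: 119 − 39.2 → 79.8 cm³.
Infill volume = 0.35 × 79.8, so 27.93 cm³.
Support: 0.12 × 119 → 14.28 cm³.
Total extruded = 39.2 + 27.93 + 14.28 = 81.41 cm³.
Mass = 81.41 × 1.27 = 103.3907 g.

103.4 g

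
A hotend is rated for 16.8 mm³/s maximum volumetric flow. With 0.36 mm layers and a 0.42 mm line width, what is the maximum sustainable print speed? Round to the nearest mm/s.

111 mm/s

Extrusion cross-section = 0.36 × 0.42 = 0.1512 mm².
Max speed = 16.8 / 0.1512 = 111.11 ≈ 111 mm/s.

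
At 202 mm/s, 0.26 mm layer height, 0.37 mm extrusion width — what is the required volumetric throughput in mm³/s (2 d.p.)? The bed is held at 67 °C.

Bead cross-section = 0.26 × 0.37 = 0.0962 mm².
Volumetric flow = 202 × 0.0962 = 19.43 mm³/s.

19.43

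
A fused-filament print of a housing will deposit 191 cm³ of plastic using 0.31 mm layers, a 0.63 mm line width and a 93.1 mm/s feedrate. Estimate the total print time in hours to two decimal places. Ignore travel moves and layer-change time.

Bead cross-section = 0.31 × 0.63 = 0.1953 mm².
Total extruded path = 191000/0.1953 = 977982.6 mm.
Extrusion time = 977982.6 / 93.1 = 10504.6 s.
10504.6 s = 2.92 hours.

2.92 hours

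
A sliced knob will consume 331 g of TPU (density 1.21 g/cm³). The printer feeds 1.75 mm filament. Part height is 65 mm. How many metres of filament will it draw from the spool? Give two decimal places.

Volume = 331 g / 1.21 g·cm⁻³ = 273.5537 cm³ = 273553.7 mm³.
A = π r² = π × 0.875² = 2.4053 mm².
L = V/A = 273553.7/2.4053 = 113729.56 mm → 113.73 m.

113.73 m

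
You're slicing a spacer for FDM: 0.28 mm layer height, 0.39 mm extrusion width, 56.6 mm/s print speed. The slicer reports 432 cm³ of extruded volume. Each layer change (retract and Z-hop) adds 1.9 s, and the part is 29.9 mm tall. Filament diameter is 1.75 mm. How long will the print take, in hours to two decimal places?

19.47 hours

Extrusion cross-section = 0.28 × 0.39, so 0.1092 mm².
Toolpath length = 432 cm³ / 0.1092 mm² = 432000 / 0.1092 = 3956044 mm.
Time extruding = 3956044 / 56.6 = 69894.8 s.
Number of layers: 29.9 / 0.28 → 107 (rounded up).
Non-print overhead = 107 × 1.9 = 203.3 s.
Altogether 69894.8 + 203.3 = 70098.1 s, i.e. 19.47 hours.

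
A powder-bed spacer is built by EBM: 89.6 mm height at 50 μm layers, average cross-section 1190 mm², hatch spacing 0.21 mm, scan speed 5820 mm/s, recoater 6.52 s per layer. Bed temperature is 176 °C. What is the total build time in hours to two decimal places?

Layers = ⌈89.6/0.05⌉ = 1792.
Hatch length per layer = 1190 / 0.21, so 5666.7 mm.
Scan time per layer = 5666.7 / 5820 = 0.9737 s.
Per-layer time = 0.9737 + 6.52, so 7.4937 s.
1792 layers × 7.4937 s/layer = 13428.7104 s, i.e. 3.73 hours.

3.73 hours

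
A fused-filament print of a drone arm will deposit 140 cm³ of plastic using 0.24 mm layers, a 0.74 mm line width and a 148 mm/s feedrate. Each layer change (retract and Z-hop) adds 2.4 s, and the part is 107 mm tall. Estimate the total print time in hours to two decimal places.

1.78 hours

Line area = 0.24 × 0.74 = 0.1776 mm².
Total extruded path = 140000/0.1776 = 788288.3 mm.
Print-move time = 788288.3 / 148, so 5326.3 s.
Number of layers: 107 / 0.24 → 446 (rounded up).
Z-hop total = 446 × 2.4 = 1070.4 s.
Altogether 5326.3 + 1070.4 = 6396.7 s, i.e. 1.78 hours.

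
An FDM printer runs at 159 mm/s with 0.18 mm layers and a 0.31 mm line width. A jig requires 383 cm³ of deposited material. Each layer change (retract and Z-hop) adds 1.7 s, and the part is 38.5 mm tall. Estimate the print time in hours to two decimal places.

12.09 hours

Bead cross-section = 0.18 × 0.31 = 0.0558 mm².
Path length: 383000 mm³ / 0.0558 mm² → 6863799.3 mm.
Extrusion time = 6863799.3 / 159, so 43168.5 s.
Layer count = ceil(38.5 / 0.18) = 214.
Layer-change overhead = 214 × 1.7 = 363.8 s.
Altogether 43168.5 + 363.8 = 43532.3 s, i.e. 12.09 hours.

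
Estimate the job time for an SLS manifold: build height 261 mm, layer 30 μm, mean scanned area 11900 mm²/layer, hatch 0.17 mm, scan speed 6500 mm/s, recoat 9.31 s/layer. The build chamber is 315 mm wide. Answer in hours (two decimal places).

Layer count = ceil(261 / 0.03) = 8700.
Scan path per layer = 11900 / 0.17, so 70000 mm.
Laser time per layer: 70000 / 6500 → 10.7692 s.
Time per layer = 10.7692 + 9.31 = 20.0792 s.
Build time = 8700 × 20.0792 = 174689.04 s = 48.52 hours.

48.52 hours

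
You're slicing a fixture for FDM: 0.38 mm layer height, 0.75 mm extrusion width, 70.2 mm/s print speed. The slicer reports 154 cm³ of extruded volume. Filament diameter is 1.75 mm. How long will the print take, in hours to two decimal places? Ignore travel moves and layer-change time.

2.14 hours

Line area: 0.38 × 0.75 → 0.285 mm².
Toolpath length = 154 cm³ / 0.285 mm² = 154000 / 0.285 = 540350.9 mm.
Extrusion time = 540350.9 / 70.2 = 7697.3 s.
Converting: 7697.3 s = 2.14 hours.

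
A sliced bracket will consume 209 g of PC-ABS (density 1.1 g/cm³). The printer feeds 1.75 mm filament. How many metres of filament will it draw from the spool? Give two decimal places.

78.99 m

Extruded volume: 209/1.1 = 190 cm³ (190000 mm³).
Cross-section of 1.75 mm filament: π·(1.75/2)² = 2.4053 mm².
L = V/A = 190000/2.4053 = 78992.23 mm → 78.99 m.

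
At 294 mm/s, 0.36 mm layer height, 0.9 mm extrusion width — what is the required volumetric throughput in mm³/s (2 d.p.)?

95.26

Bead cross-section = 0.36 × 0.9, so 0.324 mm².
Volumetric flow = 294 × 0.324 = 95.26 mm³/s.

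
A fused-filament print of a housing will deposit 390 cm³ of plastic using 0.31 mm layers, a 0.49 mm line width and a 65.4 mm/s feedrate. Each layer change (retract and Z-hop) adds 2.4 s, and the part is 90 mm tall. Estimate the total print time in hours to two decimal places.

Line area = 0.31 × 0.49 = 0.1519 mm².
Path length: 390000 mm³ / 0.1519 mm² → 2567478.6 mm.
Time extruding: 2567478.6 / 65.4 → 39258.1 s.
Layer count = ceil(90 / 0.31) = 291.
Layer-change overhead = 291 × 2.4 = 698.4 s.
Total = 39258.1 + 698.4 = 39956.5 s = 11.10 hours.

11.10 hours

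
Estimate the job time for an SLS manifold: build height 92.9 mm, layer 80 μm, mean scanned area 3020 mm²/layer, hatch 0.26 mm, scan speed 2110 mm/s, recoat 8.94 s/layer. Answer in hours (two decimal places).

Number of layers: 92.9 / 0.08 → 1162 (rounded up).
Hatch length per layer = 3020 / 0.26, so 11615.4 mm.
Laser time per layer = 11615.4 / 2110 = 5.5049 s.
Time per layer = 5.5049 + 8.94 = 14.4449 s.
Build time = 1162 × 14.4449 = 16784.9738 s = 4.66 hours.

4.66 hours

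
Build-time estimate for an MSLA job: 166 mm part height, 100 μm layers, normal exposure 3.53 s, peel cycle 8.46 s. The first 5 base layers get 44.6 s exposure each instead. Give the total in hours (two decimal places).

5.59 hours

Layers = ⌈166/0.1⌉ = 1660.
Base layers = 5 × (44.6 + 8.46) = 265.3 s.
Remaining layers = 1655 × (3.53 + 8.46) = 19843.45 s.
Total = 265.3 + 19843.45 = 20108.75 s = 5.59 hours.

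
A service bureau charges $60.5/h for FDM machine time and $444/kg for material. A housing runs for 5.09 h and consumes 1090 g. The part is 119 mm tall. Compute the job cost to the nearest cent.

$791.91

Time charge: 60.5 × 5.09 → $307.945.
Material charge: 444 × 1090/1000 → $483.96.
Job cost: 307.945 + 483.96 = 791.905 ≈ $791.91.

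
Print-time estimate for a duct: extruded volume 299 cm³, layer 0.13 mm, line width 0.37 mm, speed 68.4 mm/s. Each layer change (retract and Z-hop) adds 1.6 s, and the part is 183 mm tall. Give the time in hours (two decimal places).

25.87 hours

Bead cross-section = 0.13 × 0.37, so 0.0481 mm².
Path length: 299000 mm³ / 0.0481 mm² → 6216216.2 mm.
Time extruding = 6216216.2 / 68.4 = 90880.4 s.
Layer count = ceil(183 / 0.13) = 1408.
Z-hop total = 1408 × 1.6, so 2252.8 s.
Total = 90880.4 + 2252.8 = 93133.2 s = 25.87 hours.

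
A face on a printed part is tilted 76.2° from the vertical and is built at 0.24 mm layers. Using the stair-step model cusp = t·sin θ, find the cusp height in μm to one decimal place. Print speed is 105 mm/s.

233.1 μm

Cusp = layer height × sin(76.2°) = 0.24 × 0.9711 = 0.233064 mm = 233.1 μm.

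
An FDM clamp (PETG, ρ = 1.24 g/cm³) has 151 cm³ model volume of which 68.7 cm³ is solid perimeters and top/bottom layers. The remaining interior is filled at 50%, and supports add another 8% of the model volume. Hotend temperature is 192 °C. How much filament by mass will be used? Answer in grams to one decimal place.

Volume inside the shell: 151 − 68.7 → 82.3 cm³.
Deposited infill = 0.50 × 82.3 = 41.15 cm³.
Support: 0.08 × 151 → 12.08 cm³.
Total extruded = 68.7 + 41.15 + 12.08, so 121.93 cm³.
Mass = 121.93 × 1.24 = 151.1932 g.

151.2 g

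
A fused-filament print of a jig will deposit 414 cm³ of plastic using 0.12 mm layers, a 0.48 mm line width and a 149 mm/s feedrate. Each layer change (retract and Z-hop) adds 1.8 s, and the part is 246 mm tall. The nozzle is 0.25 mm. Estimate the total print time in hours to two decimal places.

14.42 hours

Extrusion cross-section = 0.12 × 0.48 = 0.0576 mm².
Toolpath length = 414 cm³ / 0.0576 mm² = 414000 / 0.0576 = 7187500 mm.
Print-move time = 7187500 / 149 = 48238.3 s.
Layers = ⌈246/0.12⌉ = 2050.
Z-hop total = 2050 × 1.8, so 3690 s.
Total = 48238.3 + 3690 = 51928.3 s = 14.42 hours.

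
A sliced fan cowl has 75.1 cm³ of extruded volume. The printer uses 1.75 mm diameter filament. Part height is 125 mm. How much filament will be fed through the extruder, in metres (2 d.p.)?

31.22 m

Filament cross-section = π × (1.75/2)² = 2.4053 mm².
L = 75100 mm³ / 2.4053 mm² = 31222.72 mm, i.e. 31.22 m.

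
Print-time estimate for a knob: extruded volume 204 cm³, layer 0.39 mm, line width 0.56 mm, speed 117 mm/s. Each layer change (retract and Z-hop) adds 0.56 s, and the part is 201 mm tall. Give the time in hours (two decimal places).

2.30 hours

Bead cross-section = 0.39 × 0.56, so 0.2184 mm².
Toolpath length = 204 cm³ / 0.2184 mm² = 204000 / 0.2184 = 934065.9 mm.
Print-move time = 934065.9 / 117 = 7983.5 s.
Layers = ⌈201/0.39⌉ = 516.
Z-hop total = 516 × 0.56, so 288.96 s.
Total = 7983.5 + 288.96 = 8272.46 s = 2.30 hours.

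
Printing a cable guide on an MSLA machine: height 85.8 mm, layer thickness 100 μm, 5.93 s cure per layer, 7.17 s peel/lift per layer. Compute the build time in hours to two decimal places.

3.12 hours

Layers = ⌈85.8/0.1⌉ = 858.
Per-layer time = 5.93 + 7.17 = 13.1 s.
Build time: 858 × 13.1 s = 11239.8 s, i.e. 3.12 hours.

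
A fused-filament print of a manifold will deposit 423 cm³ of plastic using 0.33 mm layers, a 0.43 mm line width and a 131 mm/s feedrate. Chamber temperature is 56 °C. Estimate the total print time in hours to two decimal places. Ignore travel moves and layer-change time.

6.32 hours

Bead cross-section = 0.33 × 0.43, so 0.1419 mm².
Path length: 423000 mm³ / 0.1419 mm² → 2980972.5 mm.
Print-move time = 2980972.5 / 131, so 22755.5 s.
That's 22755.5 s → 6.32 hours.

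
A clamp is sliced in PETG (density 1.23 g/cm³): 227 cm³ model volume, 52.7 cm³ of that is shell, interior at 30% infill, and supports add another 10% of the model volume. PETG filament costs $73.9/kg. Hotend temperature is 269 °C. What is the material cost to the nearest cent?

Interior volume = 227 − 52.7, so 174.3 cm³.
Infill deposited: 0.30 × 174.3 → 52.29 cm³.
Support: 0.10 × 227 → 22.7 cm³.
Total extruded = 52.7 + 52.29 + 22.7 = 127.69 cm³.
Mass = 127.69 × 1.23 = 157.0587 g.
At $73.9/kg: 157.0587/1000 × 73.9 = $11.61.

$11.61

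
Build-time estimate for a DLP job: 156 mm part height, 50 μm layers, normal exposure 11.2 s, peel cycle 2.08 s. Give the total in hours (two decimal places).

11.51 hours

Number of layers: 156 / 0.05 → 3120 (rounded up).
Cycle time = 11.2 + 2.08 = 13.28 s.
Total = 3120 × 13.28 = 41433.6 s = 11.51 hours.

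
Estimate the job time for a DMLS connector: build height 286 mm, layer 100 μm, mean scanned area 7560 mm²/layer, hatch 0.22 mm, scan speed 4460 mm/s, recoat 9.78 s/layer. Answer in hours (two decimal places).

Layers = ⌈286/0.1⌉ = 2860.
Hatch length per layer: 7560 / 0.22 → 34363.6 mm.
Laser time per layer = 34363.6 / 4460 = 7.7048 s.
Per-layer time: 7.7048 + 9.78 → 17.4848 s.
Total: 2860 × 17.4848 s = 50006.528 s → 13.89 hours.

13.89 hours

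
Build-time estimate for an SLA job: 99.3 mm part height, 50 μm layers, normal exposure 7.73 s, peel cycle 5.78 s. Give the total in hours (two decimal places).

7.45 hours

Layers = ⌈99.3/0.05⌉ = 1986.
Each layer takes: 7.73 + 5.78 → 13.51 s.
Build time: 1986 × 13.51 s = 26830.86 s, i.e. 7.45 hours.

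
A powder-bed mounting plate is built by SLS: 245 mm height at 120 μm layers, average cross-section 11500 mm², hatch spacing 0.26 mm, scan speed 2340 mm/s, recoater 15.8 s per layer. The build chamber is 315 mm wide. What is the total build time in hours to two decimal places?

Layer count = ceil(245 / 0.12) = 2042.
Hatch length per layer = 11500 / 0.26, so 44230.8 mm.
Laser time per layer: 44230.8 / 2340 → 18.9021 s.
Time per layer = 18.9021 + 15.8 = 34.7021 s.
Build time = 2042 × 34.7021 = 70861.6882 s = 19.68 hours.

19.68 hours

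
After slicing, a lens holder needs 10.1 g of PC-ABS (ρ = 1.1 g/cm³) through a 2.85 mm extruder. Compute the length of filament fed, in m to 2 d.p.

1.44 m

Extruded volume: 10.1/1.1 = 9.1818 cm³ (9181.8 mm³).
Filament cross-section = π × (2.85/2)² = 6.3794 mm².
Length = 9181.8 / 6.3794 = 1439.29 mm = 1.44 m.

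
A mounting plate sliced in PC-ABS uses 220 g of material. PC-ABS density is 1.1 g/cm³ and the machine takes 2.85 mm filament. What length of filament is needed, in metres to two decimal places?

31.35 m

Extruded volume: 220/1.1 = 200 cm³ (200000 mm³).
Cross-section of 2.85 mm filament: π·(2.85/2)² = 6.3794 mm².
Length = 200000 / 6.3794 = 31350.91 mm = 31.35 m.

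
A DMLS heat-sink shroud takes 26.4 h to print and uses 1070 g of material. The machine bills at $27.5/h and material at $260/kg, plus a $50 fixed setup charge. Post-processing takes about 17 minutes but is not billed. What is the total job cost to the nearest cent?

$1054.20

Machine cost = 27.5 × 26.4 = $726.00.
Feedstock cost: 260 × 1070/1000 → $278.20.
Total = 726.00 + 278.20 + 50 = $1054.20.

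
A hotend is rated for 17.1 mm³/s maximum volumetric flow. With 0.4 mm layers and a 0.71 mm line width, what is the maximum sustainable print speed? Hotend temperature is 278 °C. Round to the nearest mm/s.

60 mm/s

Extrusion cross-section: 0.4 × 0.71 → 0.284 mm².
Max speed = 17.1 / 0.284 = 60.21 ≈ 60 mm/s.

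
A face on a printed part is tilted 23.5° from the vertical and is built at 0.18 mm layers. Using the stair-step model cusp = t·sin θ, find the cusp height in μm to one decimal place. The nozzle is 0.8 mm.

h_c = t·sin θ = 0.18 × 0.3987 = 0.071766 mm (71.8 μm).

71.8 μm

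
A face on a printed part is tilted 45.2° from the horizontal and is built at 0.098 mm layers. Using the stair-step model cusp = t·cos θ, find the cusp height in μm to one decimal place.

69.1 μm

cos(45.2°) = 0.7046, so cusp = 0.098 × 0.7046 = 0.069051 mm → 69.1 μm.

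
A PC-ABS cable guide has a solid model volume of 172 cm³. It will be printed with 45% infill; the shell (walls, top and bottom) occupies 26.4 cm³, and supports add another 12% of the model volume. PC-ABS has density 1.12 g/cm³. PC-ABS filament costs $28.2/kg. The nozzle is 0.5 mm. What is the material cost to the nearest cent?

$3.56

Interior volume = 172 − 26.4 = 145.6 cm³.
Infill volume = 0.45 × 145.6, so 65.52 cm³.
Support = 0.12 × 172 = 20.64 cm³.
Deposited volume = 26.4 + 65.52 + 20.64, so 112.56 cm³.
Mass = 112.56 × 1.12, so 126.0672 g.
At $28.2/kg: 126.0672/1000 × 28.2 = $3.56.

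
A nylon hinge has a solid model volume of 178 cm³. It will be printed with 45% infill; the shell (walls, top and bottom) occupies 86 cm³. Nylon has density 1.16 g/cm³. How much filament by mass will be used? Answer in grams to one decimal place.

147.8 g

Volume inside the shell: 178 − 86 → 92 cm³.
Deposited infill: 0.45 × 92 → 41.4 cm³.
Total printed volume = 86 + 41.4, so 127.4 cm³.
Mass = 127.4 × 1.16, so 147.784 g.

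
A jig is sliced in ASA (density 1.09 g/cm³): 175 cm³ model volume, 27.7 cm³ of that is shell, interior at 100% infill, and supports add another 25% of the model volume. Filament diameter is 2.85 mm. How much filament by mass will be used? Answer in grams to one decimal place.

Infill region: 175 − 27.7 → 147.3 cm³.
Deposited infill: 1.00 × 147.3 → 147.3 cm³.
Support = 0.25 × 175 = 43.75 cm³.
Total printed volume = 27.7 + 147.3 + 43.75 = 218.75 cm³.
Mass = 218.75 × 1.09, so 238.4375 g.

238.4 g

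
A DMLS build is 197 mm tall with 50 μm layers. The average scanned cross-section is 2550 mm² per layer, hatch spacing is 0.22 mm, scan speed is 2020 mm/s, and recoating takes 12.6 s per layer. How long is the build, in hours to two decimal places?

20.07 hours

Number of layers: 197 / 0.05 → 3940 (rounded up).
Scan path per layer = 2550 / 0.22 = 11590.9 mm.
Laser time per layer: 11590.9 / 2020 → 5.7381 s.
Layer cycle: 5.7381 + 12.6 → 18.3381 s.
3940 layers × 18.3381 s/layer = 72252.114 s, i.e. 20.07 hours.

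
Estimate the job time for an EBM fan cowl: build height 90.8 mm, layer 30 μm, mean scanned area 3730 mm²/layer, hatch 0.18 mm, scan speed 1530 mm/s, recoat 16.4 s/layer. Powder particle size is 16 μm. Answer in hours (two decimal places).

Layers = ⌈90.8/0.03⌉ = 3027.
Per-layer scan distance = 3730 / 0.18, so 20722.2 mm.
Per-layer scan time = 20722.2 / 1530, so 13.5439 s.
Per-layer time = 13.5439 + 16.4, so 29.9439 s.
Build time = 3027 × 29.9439 = 90640.1853 s = 25.18 hours.

25.18 hours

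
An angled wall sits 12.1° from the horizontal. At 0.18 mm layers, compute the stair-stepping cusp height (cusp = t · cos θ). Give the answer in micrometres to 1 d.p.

cos(12.1°) = 0.9778, so cusp = 0.18 × 0.9778 = 0.176004 mm → 176.0 μm.

176.0 μm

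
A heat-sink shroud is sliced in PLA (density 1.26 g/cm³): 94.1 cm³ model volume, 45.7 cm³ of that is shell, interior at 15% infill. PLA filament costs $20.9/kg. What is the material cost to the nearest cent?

$1.39

Infill region: 94.1 − 45.7 → 48.4 cm³.
Infill volume = 0.15 × 48.4, so 7.26 cm³.
Total extruded: 45.7 + 7.26 → 52.96 cm³.
Mass = 52.96 × 1.26 = 66.7296 g.
Cost = 66.7296 g / 1000 × $20.9/kg = $1.39.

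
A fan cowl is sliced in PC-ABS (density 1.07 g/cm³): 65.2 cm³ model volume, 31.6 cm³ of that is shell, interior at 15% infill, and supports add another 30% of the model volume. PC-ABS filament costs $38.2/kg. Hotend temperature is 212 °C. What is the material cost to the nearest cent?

Interior volume: 65.2 − 31.6 → 33.6 cm³.
Infill deposited = 0.15 × 33.6, so 5.04 cm³.
Support = 0.30 × 65.2, so 19.56 cm³.
Total extruded: 31.6 + 5.04 + 19.56 → 56.2 cm³.
Mass = 56.2 × 1.07, so 60.134 g.
At $38.2/kg: 60.134/1000 × 38.2 = $2.30.

$2.30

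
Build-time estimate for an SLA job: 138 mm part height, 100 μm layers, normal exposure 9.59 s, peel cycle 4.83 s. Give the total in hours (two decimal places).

5.53 hours

Layers = ⌈138/0.1⌉ = 1380.
Per-layer time: 9.59 + 4.83 → 14.42 s.
Total = 1380 × 14.42 = 19899.6 s = 5.53 hours.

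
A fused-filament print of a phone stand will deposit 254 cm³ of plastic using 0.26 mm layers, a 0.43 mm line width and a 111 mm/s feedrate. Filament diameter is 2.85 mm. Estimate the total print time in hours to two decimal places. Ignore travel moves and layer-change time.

Line area = 0.26 × 0.43, so 0.1118 mm².
Path length: 254000 mm³ / 0.1118 mm² → 2271914.1 mm.
Time extruding: 2271914.1 / 111 → 20467.7 s.
Converting: 20467.7 s = 5.69 hours.

5.69 hours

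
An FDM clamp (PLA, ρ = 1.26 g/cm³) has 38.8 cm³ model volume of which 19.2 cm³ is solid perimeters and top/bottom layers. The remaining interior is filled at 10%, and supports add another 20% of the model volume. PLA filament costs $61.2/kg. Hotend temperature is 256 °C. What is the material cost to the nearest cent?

Interior volume = 38.8 − 19.2, so 19.6 cm³.
Deposited infill = 0.10 × 19.6 = 1.96 cm³.
Support = 0.20 × 38.8, so 7.76 cm³.
Total extruded = 19.2 + 1.96 + 7.76 = 28.92 cm³.
Mass: 28.92 × 1.26 → 36.4392 g.
At $61.2/kg: 36.4392/1000 × 61.2 = $2.23.

$2.23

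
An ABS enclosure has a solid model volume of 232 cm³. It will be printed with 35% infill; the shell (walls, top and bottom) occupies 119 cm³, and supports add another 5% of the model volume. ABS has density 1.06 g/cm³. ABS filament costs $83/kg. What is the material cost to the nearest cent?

Interior volume = 232 − 119 = 113 cm³.
Deposited infill = 0.35 × 113 = 39.55 cm³.
Support = 0.05 × 232 = 11.6 cm³.
Total extruded = 119 + 39.55 + 11.6, so 170.15 cm³.
Mass: 170.15 × 1.06 → 180.359 g.
Cost = 180.359 g / 1000 × $83/kg = $14.97.

$14.97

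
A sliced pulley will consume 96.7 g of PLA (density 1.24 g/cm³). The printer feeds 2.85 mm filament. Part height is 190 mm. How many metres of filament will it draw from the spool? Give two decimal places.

Volume = 96.7 g / 1.24 g·cm⁻³ = 77.9839 cm³ = 77983.9 mm³.
Cross-section of 2.85 mm filament: π·(2.85/2)² = 6.3794 mm².
L = V/A = 77983.9/6.3794 = 12224.33 mm → 12.22 m.

12.22 m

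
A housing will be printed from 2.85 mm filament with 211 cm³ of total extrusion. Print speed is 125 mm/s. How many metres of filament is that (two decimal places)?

33.08 m

Cross-section of 2.85 mm filament: π·(2.85/2)² = 6.3794 mm².
Length = 211 cm³ / 6.3794 mm² = 211000 / 6.3794 = 33075.21 mm = 33.08 m.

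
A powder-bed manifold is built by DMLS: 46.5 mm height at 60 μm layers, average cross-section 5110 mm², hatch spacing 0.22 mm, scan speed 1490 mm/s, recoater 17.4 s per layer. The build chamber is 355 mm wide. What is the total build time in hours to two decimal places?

Number of layers: 46.5 / 0.06 → 775 (rounded up).
Per-layer scan distance = 5110 / 0.22, so 23227.3 mm.
Scan time per layer = 23227.3 / 1490 = 15.5888 s.
Per-layer time: 15.5888 + 17.4 → 32.9888 s.
Total: 775 × 32.9888 s = 25566.32 s → 7.10 hours.

7.10 hours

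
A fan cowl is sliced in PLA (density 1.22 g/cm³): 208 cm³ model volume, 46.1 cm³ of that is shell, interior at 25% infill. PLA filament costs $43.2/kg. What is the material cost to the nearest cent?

Volume inside the shell = 208 − 46.1 = 161.9 cm³.
Infill volume: 0.25 × 161.9 → 40.475 cm³.
Deposited volume: 46.1 + 40.475 → 86.575 cm³.
Mass = 86.575 × 1.22 = 105.6215 g.
At $43.2/kg: 105.6215/1000 × 43.2 = $4.56.

$4.56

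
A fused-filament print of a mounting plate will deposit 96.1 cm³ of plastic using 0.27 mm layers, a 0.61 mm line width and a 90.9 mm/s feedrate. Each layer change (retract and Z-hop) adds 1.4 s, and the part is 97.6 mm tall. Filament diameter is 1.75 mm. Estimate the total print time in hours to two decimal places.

1.92 hours

Bead cross-section = 0.27 × 0.61, so 0.1647 mm².
Total extruded path = 96100/0.1647 = 583485.1 mm.
Time extruding: 583485.1 / 90.9 → 6419 s.
Layers = ⌈97.6/0.27⌉ = 362.
Non-print overhead = 362 × 1.4, so 506.8 s.
Altogether 6419 + 506.8 = 6925.8 s, i.e. 1.92 hours.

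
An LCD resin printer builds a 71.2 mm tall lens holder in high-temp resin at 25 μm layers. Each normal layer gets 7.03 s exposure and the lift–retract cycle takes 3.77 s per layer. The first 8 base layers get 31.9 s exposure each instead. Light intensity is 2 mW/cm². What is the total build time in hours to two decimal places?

8.60 hours

Number of layers: 71.2 / 0.025 → 2848 (rounded up).
Burn-in layers = 8 × (31.9 + 3.77), so 285.36 s.
Regular layers: 2840 × (7.03 + 3.77) → 30672 s.
Total = 285.36 + 30672 = 30957.36 s = 8.60 hours.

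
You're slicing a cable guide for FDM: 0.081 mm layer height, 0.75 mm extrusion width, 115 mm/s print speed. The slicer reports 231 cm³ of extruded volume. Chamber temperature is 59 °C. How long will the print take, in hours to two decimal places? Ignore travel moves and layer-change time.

Line area: 0.081 × 0.75 → 0.06075 mm².
Total extruded path = 231000/0.06075 = 3802469.1 mm.
Print-move time = 3802469.1 / 115, so 33064.9 s.
In the requested units: 33064.9 s = 9.18 hours.

9.18 hours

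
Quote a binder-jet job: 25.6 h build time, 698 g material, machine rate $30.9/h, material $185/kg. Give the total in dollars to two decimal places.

$920.17

Time charge: 30.9 × 25.6 → $791.04.
Material charge = 185 × 698/1000 = $129.13.
Total = 791.04 + 129.13 = $920.17.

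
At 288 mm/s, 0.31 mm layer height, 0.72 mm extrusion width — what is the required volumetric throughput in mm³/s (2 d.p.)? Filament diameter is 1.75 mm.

A = 0.31 × 0.72, so 0.2232 mm².
Volumetric flow = 288 × 0.2232 = 64.28 mm³/s.

64.28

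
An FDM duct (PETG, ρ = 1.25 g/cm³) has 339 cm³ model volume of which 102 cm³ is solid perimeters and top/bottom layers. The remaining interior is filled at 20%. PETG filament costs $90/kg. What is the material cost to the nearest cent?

$16.81

Volume inside the shell = 339 − 102 = 237 cm³.
Deposited infill = 0.20 × 237 = 47.4 cm³.
Total printed volume = 102 + 47.4 = 149.4 cm³.
Mass = 149.4 × 1.25 = 186.75 g.
At $90/kg: 186.75/1000 × 90 = $16.81.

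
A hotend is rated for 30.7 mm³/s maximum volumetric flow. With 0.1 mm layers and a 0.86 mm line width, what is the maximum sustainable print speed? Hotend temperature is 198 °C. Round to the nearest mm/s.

Bead cross-section: 0.1 × 0.86 → 0.086 mm².
v_max = Q/A = 30.7/0.086 = 356.98 mm/s → 357 mm/s.

357 mm/s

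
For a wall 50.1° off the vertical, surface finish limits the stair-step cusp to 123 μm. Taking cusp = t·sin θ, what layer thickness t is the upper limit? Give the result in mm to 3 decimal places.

sin(50.1°) = 0.7672; t_max = 0.123/0.7672 = 0.160 mm.

0.160 mm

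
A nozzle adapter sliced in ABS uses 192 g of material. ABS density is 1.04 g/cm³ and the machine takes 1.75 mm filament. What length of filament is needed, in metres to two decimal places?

Volume = 192 g / 1.04 g·cm⁻³ = 184.6154 cm³ = 184615.4 mm³.
Cross-section of 1.75 mm filament: π·(1.75/2)² = 2.4053 mm².
L = V/A = 184615.4/2.4053 = 76753.59 mm → 76.75 m.

76.75 m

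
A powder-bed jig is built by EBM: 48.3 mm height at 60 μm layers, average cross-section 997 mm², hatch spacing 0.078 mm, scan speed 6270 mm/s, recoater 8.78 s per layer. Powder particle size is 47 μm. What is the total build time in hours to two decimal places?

2.42 hours

Number of layers: 48.3 / 0.06 → 805 (rounded up).
Per-layer scan distance = 997 / 0.078 = 12782.1 mm.
Beam time per layer = 12782.1 / 6270 = 2.0386 s.
Per-layer time = 2.0386 + 8.78 = 10.8186 s.
Total: 805 × 10.8186 s = 8708.973 s → 2.42 hours.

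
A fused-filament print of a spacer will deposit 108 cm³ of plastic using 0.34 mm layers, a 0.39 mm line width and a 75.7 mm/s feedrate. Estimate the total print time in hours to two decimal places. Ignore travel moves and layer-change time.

Extrusion cross-section = 0.34 × 0.39, so 0.1326 mm².
Total extruded path = 108000/0.1326 = 814479.6 mm.
Print-move time = 814479.6 / 75.7, so 10759.3 s.
That's 10759.3 s → 2.99 hours.

2.99 hours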